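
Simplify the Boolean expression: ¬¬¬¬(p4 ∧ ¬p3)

¬¬¬¬(p4 ∧ ¬p3)
= ¬¬(p4 ∧ ¬p3)
= p4 ∧ ¬p3

p4 ∧ ¬p3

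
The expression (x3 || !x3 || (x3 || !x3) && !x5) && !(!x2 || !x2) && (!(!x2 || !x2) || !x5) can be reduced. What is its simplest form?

(x3 || !x3 || (x3 || !x3) && !x5) && !(!x2 || !x2) && (!(!x2 || !x2) || !x5)
= (x3 || !x3 || (x3 || !x3) && !x5) && !(!x2 || !x2)   — absorption
= (x3 || !x3) && !(!x2 || !x2)   — absorption
= (x3 || !x3) && x2 && x2   — De Morgan
= (x3 || !x3) && x2   — idempotence
= x2   — complement / identity

x2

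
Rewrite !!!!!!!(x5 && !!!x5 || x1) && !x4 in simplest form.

!!!!!!!(x5 && !!!x5 || x1) && !x4
= !!!!!(x5 && !!!x5 || x1) && !x4   (double negation)
= !!!(x5 && !!!x5 || x1) && !x4   (double negation)
= !(x5 && !!!x5 || x1) && !x4   (double negation)
= !(x5 && !x5 || x1) && !x4   (double negation)
= !x1 && !x4   (complement / identity)

!x1 && !x4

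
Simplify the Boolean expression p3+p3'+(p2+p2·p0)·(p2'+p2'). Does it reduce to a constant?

1

p3+p3'+(p2+p2·p0)·(p2'+p2')
= p3+p3'+(p2+p2·p0)·p2'   — idempotence
= p3+p3'+p2·p2'   — absorption
= p3+p3'   — complement / identity
= 1   — complement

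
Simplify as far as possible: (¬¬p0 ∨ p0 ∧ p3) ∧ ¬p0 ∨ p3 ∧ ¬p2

(¬¬p0 ∨ p0 ∧ p3) ∧ ¬p0 ∨ p3 ∧ ¬p2
= (p0 ∨ p0 ∧ p3) ∧ ¬p0 ∨ p3 ∧ ¬p2   (double negation)
= p0 ∧ ¬p0 ∨ p3 ∧ ¬p2   (absorption)
= p3 ∧ ¬p2   (complement / identity)

p3 ∧ ¬p2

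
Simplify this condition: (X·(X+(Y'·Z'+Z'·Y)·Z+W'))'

X'

(X·(X+(Y'·Z'+Z'·Y)·Z+W'))'
= (X·(X+Z'·Z+W'))'   (distribution)
= (X·(X+W'))'   (complement / identity)
= X'   (absorption)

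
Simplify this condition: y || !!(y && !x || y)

y || !!(y && !x || y)
= y || !!y   — absorption
= y || y   — double negation
= y   — idempotence

y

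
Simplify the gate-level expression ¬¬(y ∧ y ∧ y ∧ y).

¬¬(y ∧ y ∧ y ∧ y)
= ¬¬(y ∧ y)
= y ∧ y
= y

y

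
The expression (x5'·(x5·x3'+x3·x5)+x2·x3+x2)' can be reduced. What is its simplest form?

(x5'·(x5·x3'+x3·x5)+x2·x3+x2)'
= (x5'·x5+x2·x3+x2)'   (distribution)
= (x2·x3+x2)'   (complement / identity)
= x2'   (absorption)

x2'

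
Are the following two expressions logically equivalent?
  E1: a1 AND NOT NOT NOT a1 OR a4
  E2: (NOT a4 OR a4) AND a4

Yes

E1: a1 AND NOT NOT NOT a1 OR a4
    = a1 AND NOT a1 OR a4   (double negation)
    = a4   (complement / identity)
E2: (NOT a4 OR a4) AND a4
    = a4   (complement / identity)
Both reduce to a4, so they are equivalent.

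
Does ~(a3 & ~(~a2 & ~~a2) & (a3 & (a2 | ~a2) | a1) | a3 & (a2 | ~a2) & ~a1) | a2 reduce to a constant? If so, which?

~(a3 & ~(~a2 & ~~a2) & (a3 & (a2 | ~a2) | a1) | a3 & (a2 | ~a2) & ~a1) | a2
= ~(a3 & (a2 | ~a2) & (a3 & (a2 | ~a2) | a1) | a3 & (a2 | ~a2) & ~a1) | a2   (De Morgan)
= ~(a3 & (a2 | ~a2) | a3 & (a2 | ~a2) & ~a1) | a2   (absorption)
= ~(a3 & (a2 | ~a2)) | a2   (absorption)
= ~a3 | a2   (complement / identity)
This depends on a2, a3, so it is not a constant.

no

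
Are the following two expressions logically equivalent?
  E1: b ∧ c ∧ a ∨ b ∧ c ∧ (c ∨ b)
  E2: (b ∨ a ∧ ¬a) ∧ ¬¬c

E1: b ∧ c ∧ a ∨ b ∧ c ∧ (c ∨ b)
    = b ∧ c ∧ a ∨ b ∧ c   [absorption]
    = b ∧ c   [absorption]
E2: (b ∨ a ∧ ¬a) ∧ ¬¬c
    = b ∧ ¬¬c   [complement / identity]
    = b ∧ c   [double negation]
Both reduce to b ∧ c, so they are equivalent.

Yes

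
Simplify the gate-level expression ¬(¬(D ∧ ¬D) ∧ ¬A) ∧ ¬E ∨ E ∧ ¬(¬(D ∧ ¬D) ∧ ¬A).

A

¬(¬(D ∧ ¬D) ∧ ¬A) ∧ ¬E ∨ E ∧ ¬(¬(D ∧ ¬D) ∧ ¬A)
= ¬(¬(D ∧ ¬D) ∧ ¬A)
= D ∧ ¬D ∨ A
= A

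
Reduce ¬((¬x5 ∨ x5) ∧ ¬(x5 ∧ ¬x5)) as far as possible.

False

¬((¬x5 ∨ x5) ∧ ¬(x5 ∧ ¬x5))
= ¬¬(x5 ∧ ¬x5)   (complement / identity)
= x5 ∧ ¬x5   (double negation)
= False   (complement)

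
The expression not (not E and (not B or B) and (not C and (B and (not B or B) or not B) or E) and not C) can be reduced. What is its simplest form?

E or C

not (not E and (not B or B) and (not C and (B and (not B or B) or not B) or E) and not C)
= not (not E and (not B or B) and (not C and (B or not B) or E) and not C)
= not (not E and (not B or B) and (not C or E) and not C)
= not (not E and (not C or E) and not C)
= not (not E and not C)
= E or C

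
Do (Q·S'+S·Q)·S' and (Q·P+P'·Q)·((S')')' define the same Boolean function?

Yes

E1: (Q·S'+S·Q)·S'
    = Q·S'   [distribution]
E2: (Q·P+P'·Q)·((S')')'
    = (Q·P+P'·Q)·S'   [double negation]
    = Q·S'   [distribution]
Both reduce to Q·S', so they are equivalent.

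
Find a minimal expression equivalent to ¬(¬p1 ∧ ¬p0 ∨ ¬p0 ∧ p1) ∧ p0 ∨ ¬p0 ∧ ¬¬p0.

p0

¬(¬p1 ∧ ¬p0 ∨ ¬p0 ∧ p1) ∧ p0 ∨ ¬p0 ∧ ¬¬p0
= ¬¬p0 ∧ p0 ∨ ¬p0 ∧ ¬¬p0
= ¬¬p0
= p0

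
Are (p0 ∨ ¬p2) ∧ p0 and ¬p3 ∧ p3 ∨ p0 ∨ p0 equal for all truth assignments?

Yes

E1: (p0 ∨ ¬p2) ∧ p0
    = p0   (absorption)
E2: ¬p3 ∧ p3 ∨ p0 ∨ p0
    = p0 ∨ p0   (complement / identity)
    = p0   (idempotence)
Both reduce to p0, so they are equivalent.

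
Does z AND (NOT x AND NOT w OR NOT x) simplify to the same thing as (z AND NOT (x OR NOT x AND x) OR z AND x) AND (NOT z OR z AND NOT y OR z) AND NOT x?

Yes

E1: z AND (NOT x AND NOT w OR NOT x)
    = z AND NOT x   — absorption
E2: (z AND NOT (x OR NOT x AND x) OR z AND x) AND (NOT z OR z AND NOT y OR z) AND NOT x
    = (z AND NOT (x OR NOT x AND x) OR z AND x) AND (NOT z OR z) AND NOT x   — absorption
    = (z AND NOT (x OR NOT x AND x) OR z AND x) AND NOT x   — complement / identity
    = (z AND NOT x OR z AND x) AND NOT x   — complement / identity
    = z AND NOT x   — distribution
Both reduce to z AND NOT x, so they are equivalent.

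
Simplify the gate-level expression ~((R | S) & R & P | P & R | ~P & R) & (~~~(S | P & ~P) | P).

~R & (~S | P)

~((R | S) & R & P | P & R | ~P & R) & (~~~(S | P & ~P) | P)
= ~(R & P | P & R | ~P & R) & (~~~(S | P & ~P) | P)   [absorption]
= ~(R & P | R & (P | ~P)) & (~~~(S | P & ~P) | P)   [distribution]
= ~(R & P | R) & (~~~(S | P & ~P) | P)   [complement / identity]
= ~(R & P | R) & (~(S | P & ~P) | P)   [double negation]
= ~R & (~(S | P & ~P) | P)   [absorption]
= ~R & (~S | P)   [complement / identity]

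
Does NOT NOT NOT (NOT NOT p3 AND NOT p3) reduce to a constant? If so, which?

yes, True

NOT NOT NOT (NOT NOT p3 AND NOT p3)
= NOT (NOT NOT p3 AND NOT p3)   (double negation)
= NOT p3 OR p3   (De Morgan)
= TRUE   (complement)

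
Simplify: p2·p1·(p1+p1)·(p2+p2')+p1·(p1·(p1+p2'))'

p2·p1·(p1+p1)·(p2+p2')+p1·(p1·(p1+p2'))'
= p2·p1·(p1+p1)·(p2+p2')+p1·p1'
= p2·p1·p1·(p2+p2')+p1·p1'
= p2·p1·p1·(p2+p2')
= p2·p1·p1
= p2·p1

p2·p1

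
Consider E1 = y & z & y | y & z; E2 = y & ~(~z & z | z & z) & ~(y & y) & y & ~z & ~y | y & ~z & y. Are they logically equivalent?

E1: y & z & y | y & z
    = y & z
E2: y & ~(~z & z | z & z) & ~(y & y) & y & ~z & ~y | y & ~z & y
    = y & ~z & ~(y & y) & y & ~z & ~y | y & ~z & y
    = y & ~z & ~y & y & ~z & ~y | y & ~z & y
    = y & ~z & ~y | y & ~z & y
    = y & ~z
These differ: at y=1, z=0, E1 = 0 but E2 = 1.

No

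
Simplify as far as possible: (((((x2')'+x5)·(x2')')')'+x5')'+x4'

x2'·x5+x4'

(((((x2')'+x5)·(x2')')')'+x5')'+x4'
= ((((x2')')')'+x5')'+x4'   — absorption
= ((x2')'+x5')'+x4'   — double negation
= x2'·x5+x4'   — De Morgan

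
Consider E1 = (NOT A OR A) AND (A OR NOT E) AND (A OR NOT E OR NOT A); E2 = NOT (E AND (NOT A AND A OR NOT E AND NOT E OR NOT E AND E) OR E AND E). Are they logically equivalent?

No

E1: (NOT A OR A) AND (A OR NOT E) AND (A OR NOT E OR NOT A)
    = (A OR NOT E) AND (A OR NOT E OR NOT A)
    = A OR NOT E
E2: NOT (E AND (NOT A AND A OR NOT E AND NOT E OR NOT E AND E) OR E AND E)
    = NOT (E AND (NOT E AND NOT E OR NOT E AND E) OR E AND E)
    = NOT (E AND NOT E OR E AND E)
    = NOT E
These differ: at A=1, E=1, E1 = 1 but E2 = 0.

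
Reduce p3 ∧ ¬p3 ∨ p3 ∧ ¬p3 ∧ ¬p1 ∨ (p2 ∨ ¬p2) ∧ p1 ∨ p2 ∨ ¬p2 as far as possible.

True

p3 ∧ ¬p3 ∨ p3 ∧ ¬p3 ∧ ¬p1 ∨ (p2 ∨ ¬p2) ∧ p1 ∨ p2 ∨ ¬p2
= p3 ∧ ¬p3 ∨ p3 ∧ ¬p3 ∧ ¬p1 ∨ p2 ∨ ¬p2   [absorption]
= p3 ∧ ¬p3 ∨ p2 ∨ ¬p2   [absorption]
= p2 ∨ ¬p2   [complement / identity]
= True   [complement]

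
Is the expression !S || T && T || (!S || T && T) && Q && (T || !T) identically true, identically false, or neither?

!S || T && T || (!S || T && T) && Q && (T || !T)
= !S || T && T || (!S || T && T) && Q   — complement / identity
= !S || T && T   — absorption
= !S || T   — idempotence
This depends on S, T, so it is not a constant.

neither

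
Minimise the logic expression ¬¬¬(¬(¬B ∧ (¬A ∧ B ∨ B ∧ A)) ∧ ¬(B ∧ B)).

B

¬¬¬(¬(¬B ∧ (¬A ∧ B ∨ B ∧ A)) ∧ ¬(B ∧ B))
= ¬¬¬(¬(¬B ∧ B) ∧ ¬(B ∧ B))   — distribution
= ¬(¬(¬B ∧ B) ∧ ¬(B ∧ B))   — double negation
= ¬B ∧ B ∨ B ∧ B   — De Morgan
= B   — distribution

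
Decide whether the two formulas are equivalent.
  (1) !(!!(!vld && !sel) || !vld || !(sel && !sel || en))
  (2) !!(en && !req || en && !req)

E1: !(!!(!vld && !sel) || !vld || !(sel && !sel || en))
    = !(!!(!vld && !sel) || !vld || !en)   (complement / identity)
    = !(!vld && !sel || !vld || !en)   (double negation)
    = !(!vld || !en)   (absorption)
    = vld && en   (De Morgan)
E2: !!(en && !req || en && !req)
    = en && !req || en && !req   (double negation)
    = en && !req   (idempotence)
These differ: at en=1, req=0, sel=1, vld=0, E1 = 0 but E2 = 1.

No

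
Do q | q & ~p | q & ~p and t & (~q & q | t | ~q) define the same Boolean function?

No

E1: q | q & ~p | q & ~p
    = q | q & ~p
    = q
E2: t & (~q & q | t | ~q)
    = t & (t | ~q)
    = t
These differ: at p=0, q=0, t=1, E1 = 0 but E2 = 1.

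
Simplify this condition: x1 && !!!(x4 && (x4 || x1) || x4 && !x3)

x1 && !!!(x4 && (x4 || x1) || x4 && !x3)
= x1 && !!!(x4 || x4 && !x3)   [absorption]
= x1 && !!!x4   [absorption]
= x1 && !x4   [double negation]

x1 && !x4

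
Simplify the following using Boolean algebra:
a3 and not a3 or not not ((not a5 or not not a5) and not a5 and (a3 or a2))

not a5 and (a3 or a2)

a3 and not a3 or not not ((not a5 or not not a5) and not a5 and (a3 or a2))
= a3 and not a3 or not not ((not a5 or a5) and not a5 and (a3 or a2))   — double negation
= a3 and not a3 or (not a5 or a5) and not a5 and (a3 or a2)   — double negation
= (not a5 or a5) and not a5 and (a3 or a2)   — complement / identity
= not a5 and (a3 or a2)   — complement / identity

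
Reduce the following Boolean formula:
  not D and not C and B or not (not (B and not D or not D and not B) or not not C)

not D and not C

not D and not C and B or not (not (B and not D or not D and not B) or not not C)
= not D and not C and B or (B and not D or not D and not B) and not C   [De Morgan]
= not D and not C and B or not D and not C   [distribution]
= not D and not C   [absorption]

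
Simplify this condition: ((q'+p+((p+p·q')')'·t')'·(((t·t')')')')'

q'+p

((q'+p+((p+p·q')')'·t')'·(((t·t')')')')'
= ((q'+p+(p')'·t')'·(((t·t')')')')'
= ((q'+p+(p')'·t')'·(t·t')')'
= ((q'+p+p·t')'·(t·t')')'
= q'+p+p·t'+t·t'
= q'+p+p·t'
= q'+p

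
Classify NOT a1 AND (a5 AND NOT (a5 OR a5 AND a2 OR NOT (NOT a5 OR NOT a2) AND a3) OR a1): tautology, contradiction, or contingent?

contradiction

NOT a1 AND (a5 AND NOT (a5 OR a5 AND a2 OR NOT (NOT a5 OR NOT a2) AND a3) OR a1)
= NOT a1 AND (a5 AND NOT (a5 OR a5 AND a2 OR a5 AND a2 AND a3) OR a1)
= NOT a1 AND (a5 AND NOT (a5 OR a5 AND a2) OR a1)
= NOT a1 AND (a5 AND NOT a5 OR a1)
= NOT a1 AND a1
= FALSE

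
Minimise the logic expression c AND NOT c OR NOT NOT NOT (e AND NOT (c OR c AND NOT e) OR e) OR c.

c AND NOT c OR NOT NOT NOT (e AND NOT (c OR c AND NOT e) OR e) OR c
= c AND NOT c OR NOT NOT NOT (e AND NOT c OR e) OR c   — absorption
= NOT NOT NOT (e AND NOT c OR e) OR c   — complement / identity
= NOT NOT NOT e OR c   — absorption
= NOT e OR c   — double negation

NOT e OR c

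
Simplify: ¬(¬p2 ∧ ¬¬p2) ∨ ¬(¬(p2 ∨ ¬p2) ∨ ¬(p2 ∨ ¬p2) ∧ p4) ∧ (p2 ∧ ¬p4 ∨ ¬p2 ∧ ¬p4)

¬(¬p2 ∧ ¬¬p2) ∨ ¬(¬(p2 ∨ ¬p2) ∨ ¬(p2 ∨ ¬p2) ∧ p4) ∧ (p2 ∧ ¬p4 ∨ ¬p2 ∧ ¬p4)
= p2 ∨ ¬p2 ∨ ¬(¬(p2 ∨ ¬p2) ∨ ¬(p2 ∨ ¬p2) ∧ p4) ∧ (p2 ∧ ¬p4 ∨ ¬p2 ∧ ¬p4)   [De Morgan]
= p2 ∨ ¬p2 ∨ ¬(¬(p2 ∨ ¬p2) ∨ ¬(p2 ∨ ¬p2) ∧ p4) ∧ ¬p4   [distribution]
= p2 ∨ ¬p2 ∨ ¬¬(p2 ∨ ¬p2) ∧ ¬p4   [absorption]
= p2 ∨ ¬p2 ∨ (p2 ∨ ¬p2) ∧ ¬p4   [double negation]
= p2 ∨ ¬p2   [absorption]
= True   [complement]

True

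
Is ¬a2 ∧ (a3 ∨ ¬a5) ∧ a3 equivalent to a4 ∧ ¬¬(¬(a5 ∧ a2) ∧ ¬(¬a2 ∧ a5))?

E1: ¬a2 ∧ (a3 ∨ ¬a5) ∧ a3
    = ¬a2 ∧ a3   [absorption]
E2: a4 ∧ ¬¬(¬(a5 ∧ a2) ∧ ¬(¬a2 ∧ a5))
    = a4 ∧ ¬(a5 ∧ a2 ∨ ¬a2 ∧ a5)   [De Morgan]
    = a4 ∧ ¬a5   [distribution]
These differ: at a2=0, a3=1, a4=0, a5=0, E1 = 1 but E2 = 0.

No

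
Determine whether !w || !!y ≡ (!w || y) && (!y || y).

E1: !w || !!y
    = !w || y   (double negation)
E2: (!w || y) && (!y || y)
    = !w || y   (complement / identity)
Both reduce to !w || y, so they are equivalent.

Yes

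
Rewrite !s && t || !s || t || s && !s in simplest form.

!s && t || !s || t || s && !s
= !s || t || s && !s   (absorption)
= !s || t   (complement / identity)

!s || t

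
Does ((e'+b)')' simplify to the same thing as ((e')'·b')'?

Yes

E1: ((e'+b)')'
    = e'+b   (double negation)
E2: ((e')'·b')'
    = e'+b   (De Morgan)
Both reduce to e'+b, so they are equivalent.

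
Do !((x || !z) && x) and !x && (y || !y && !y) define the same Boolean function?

E1: !((x || !z) && x)
    = !x   (absorption)
E2: !x && (y || !y && !y)
    = !x && (y || !y)   (idempotence)
    = !x   (complement / identity)
Both reduce to !x, so they are equivalent.

Yes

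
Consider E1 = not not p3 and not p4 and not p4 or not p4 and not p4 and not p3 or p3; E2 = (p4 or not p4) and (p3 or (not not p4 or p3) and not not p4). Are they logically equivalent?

E1: not not p3 and not p4 and not p4 or not p4 and not p4 and not p3 or p3
    = p3 and not p4 and not p4 or not p4 and not p4 and not p3 or p3   (double negation)
    = not p4 and not p4 or p3   (distribution)
    = not p4 or p3   (idempotence)
E2: (p4 or not p4) and (p3 or (not not p4 or p3) and not not p4)
    = (p4 or not p4) and (p3 or not not p4)   (absorption)
    = p3 or not not p4   (complement / identity)
    = p3 or p4   (double negation)
These differ: at p3=0, p4=1, E1 = 0 but E2 = 1.

No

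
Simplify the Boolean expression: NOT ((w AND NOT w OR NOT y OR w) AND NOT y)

y

NOT ((w AND NOT w OR NOT y OR w) AND NOT y)
= NOT ((NOT y OR w) AND NOT y)   — complement / identity
= NOT NOT y   — absorption
= y   — double negation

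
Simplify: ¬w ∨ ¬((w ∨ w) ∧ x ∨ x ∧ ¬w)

¬w ∨ ¬((w ∨ w) ∧ x ∨ x ∧ ¬w)
= ¬w ∨ ¬(w ∧ x ∨ x ∧ ¬w)   — idempotence
= ¬w ∨ ¬x   — distribution

¬w ∨ ¬x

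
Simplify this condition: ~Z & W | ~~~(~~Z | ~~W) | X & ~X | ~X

~Z & W | ~~~(~~Z | ~~W) | X & ~X | ~X
= ~Z & W | ~(~~Z | ~~W) | X & ~X | ~X   — double negation
= ~Z & W | ~(~~Z | ~~W) | ~X   — complement / identity
= ~Z & W | ~Z & ~W | ~X   — De Morgan
= ~Z | ~X   — distribution

~Z | ~X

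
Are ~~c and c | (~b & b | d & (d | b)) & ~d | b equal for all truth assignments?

No

E1: ~~c
    = c   [double negation]
E2: c | (~b & b | d & (d | b)) & ~d | b
    = c | d & (d | b) & ~d | b   [complement / identity]
    = c | d & ~d | b   [absorption]
    = c | b   [complement / identity]
These differ: at b=1, c=0, d=1, E1 = 0 but E2 = 1.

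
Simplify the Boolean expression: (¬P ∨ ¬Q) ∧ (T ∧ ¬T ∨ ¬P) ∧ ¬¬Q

¬P ∧ Q

(¬P ∨ ¬Q) ∧ (T ∧ ¬T ∨ ¬P) ∧ ¬¬Q
= (¬P ∨ ¬Q) ∧ ¬P ∧ ¬¬Q   (complement / identity)
= ¬P ∧ ¬¬Q   (absorption)
= ¬P ∧ Q   (double negation)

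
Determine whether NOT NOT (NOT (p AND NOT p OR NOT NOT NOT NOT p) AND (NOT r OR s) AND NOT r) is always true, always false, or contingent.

contingent

NOT NOT (NOT (p AND NOT p OR NOT NOT NOT NOT p) AND (NOT r OR s) AND NOT r)
= NOT NOT (NOT (p AND NOT p OR NOT NOT NOT NOT p) AND NOT r)   [absorption]
= NOT NOT (NOT NOT NOT NOT NOT p AND NOT r)   [complement / identity]
= NOT NOT (NOT NOT NOT p AND NOT r)   [double negation]
= NOT NOT (NOT p AND NOT r)   [double negation]
= NOT p AND NOT r   [double negation]
This depends on p, r, so it is not a constant.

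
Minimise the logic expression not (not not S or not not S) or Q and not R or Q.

not (not not S or not not S) or Q and not R or Q
= not not not S or Q and not R or Q   (idempotence)
= not S or Q and not R or Q   (double negation)
= not S or Q   (absorption)

not S or Q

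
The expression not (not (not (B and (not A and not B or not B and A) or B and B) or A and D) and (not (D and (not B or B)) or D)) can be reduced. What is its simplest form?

not (not (not (B and (not A and not B or not B and A) or B and B) or A and D) and (not (D and (not B or B)) or D))
= not (not (not (B and not B or B and B) or A and D) and (not (D and (not B or B)) or D))
= not (not (not (B and not B or B and B) or A and D) and (not D or D))
= not not (not (B and not B or B and B) or A and D)
= not not (not B or A and D)
= not B or A and D

not B or A and D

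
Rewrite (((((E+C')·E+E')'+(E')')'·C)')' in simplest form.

E'·C

(((((E+C')·E+E')'+(E')')'·C)')'
= (((E+C')·E+E')'+(E')')'·C   [double negation]
= ((E+E')'+(E')')'·C   [absorption]
= (E+E')·E'·C   [De Morgan]
= E'·C   [complement / identity]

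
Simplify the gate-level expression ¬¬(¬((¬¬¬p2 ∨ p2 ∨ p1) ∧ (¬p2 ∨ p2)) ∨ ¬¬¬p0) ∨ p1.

¬¬(¬((¬¬¬p2 ∨ p2 ∨ p1) ∧ (¬p2 ∨ p2)) ∨ ¬¬¬p0) ∨ p1
= ¬¬(¬((¬p2 ∨ p2 ∨ p1) ∧ (¬p2 ∨ p2)) ∨ ¬¬¬p0) ∨ p1
= ¬¬(¬((¬p2 ∨ p2 ∨ p1) ∧ (¬p2 ∨ p2)) ∨ ¬p0) ∨ p1
= ¬¬(¬(¬p2 ∨ p2) ∨ ¬p0) ∨ p1
= ¬((¬p2 ∨ p2) ∧ p0) ∨ p1
= ¬p0 ∨ p1

¬p0 ∨ p1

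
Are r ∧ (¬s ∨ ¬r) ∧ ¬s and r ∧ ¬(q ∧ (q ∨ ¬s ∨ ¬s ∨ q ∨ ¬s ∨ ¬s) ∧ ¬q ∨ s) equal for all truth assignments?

E1: r ∧ (¬s ∨ ¬r) ∧ ¬s
    = r ∧ ¬s   (absorption)
E2: r ∧ ¬(q ∧ (q ∨ ¬s ∨ ¬s ∨ q ∨ ¬s ∨ ¬s) ∧ ¬q ∨ s)
    = r ∧ ¬(q ∧ (q ∨ ¬s ∨ ¬s) ∧ ¬q ∨ s)   (idempotence)
    = r ∧ ¬(q ∧ (q ∨ ¬s) ∧ ¬q ∨ s)   (idempotence)
    = r ∧ ¬(q ∧ ¬q ∨ s)   (absorption)
    = r ∧ ¬s   (complement / identity)
Both reduce to r ∧ ¬s, so they are equivalent.

Yes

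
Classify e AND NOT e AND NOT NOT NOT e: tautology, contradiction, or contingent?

e AND NOT e AND NOT NOT NOT e
= e AND NOT e AND NOT e   — double negation
= e AND NOT e   — idempotence
= FALSE   — complement

contradiction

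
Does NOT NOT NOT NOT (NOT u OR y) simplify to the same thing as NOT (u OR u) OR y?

Yes

E1: NOT NOT NOT NOT (NOT u OR y)
    = NOT NOT (NOT u OR y)   — double negation
    = NOT u OR y   — double negation
E2: NOT (u OR u) OR y
    = NOT u OR y   — idempotence
Both reduce to NOT u OR y, so they are equivalent.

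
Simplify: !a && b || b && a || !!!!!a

b || !a

!a && b || b && a || !!!!!a
= !a && b || b && a || !!!a
= !a && b || b && a || !a
= b || !a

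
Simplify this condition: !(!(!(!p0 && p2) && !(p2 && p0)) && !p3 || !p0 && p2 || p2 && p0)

!(!(!(!p0 && p2) && !(p2 && p0)) && !p3 || !p0 && p2 || p2 && p0)
= !((!p0 && p2 || p2 && p0) && !p3 || !p0 && p2 || p2 && p0)   — De Morgan
= !(!p0 && p2 || p2 && p0)   — absorption
= !p2   — distribution

!p2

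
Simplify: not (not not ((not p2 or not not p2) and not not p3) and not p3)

True

not (not not ((not p2 or not not p2) and not not p3) and not p3)
= not ((not p2 or not not p2) and not not p3 and not p3)
= not ((not p2 or p2) and not not p3 and not p3)
= not (not not p3 and not p3)
= not p3 or p3
= True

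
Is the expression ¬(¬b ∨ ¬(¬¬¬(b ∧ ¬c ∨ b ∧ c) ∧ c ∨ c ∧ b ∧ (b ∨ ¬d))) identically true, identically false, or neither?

¬(¬b ∨ ¬(¬¬¬(b ∧ ¬c ∨ b ∧ c) ∧ c ∨ c ∧ b ∧ (b ∨ ¬d)))
= ¬(¬b ∨ ¬(¬¬¬b ∧ c ∨ c ∧ b ∧ (b ∨ ¬d)))   (distribution)
= ¬(¬b ∨ ¬(¬b ∧ c ∨ c ∧ b ∧ (b ∨ ¬d)))   (double negation)
= b ∧ (¬b ∧ c ∨ c ∧ b ∧ (b ∨ ¬d))   (De Morgan)
= b ∧ (¬b ∧ c ∨ c ∧ b)   (absorption)
= b ∧ c   (distribution)
This depends on b, c, so it is not a constant.

neither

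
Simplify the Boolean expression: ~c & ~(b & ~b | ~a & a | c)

~c

~c & ~(b & ~b | ~a & a | c)
= ~c & ~(b & ~b | c)   — complement / identity
= ~c & ~c   — complement / identity
= ~c   — idempotence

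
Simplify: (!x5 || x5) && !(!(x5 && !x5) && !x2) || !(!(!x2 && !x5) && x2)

true

(!x5 || x5) && !(!(x5 && !x5) && !x2) || !(!(!x2 && !x5) && x2)
= (!x5 || x5) && !(!(x5 && !x5) && !x2) || !((x2 || x5) && x2)   — De Morgan
= (!x5 || x5) && (x5 && !x5 || x2) || !((x2 || x5) && x2)   — De Morgan
= (!x5 || x5) && (x5 && !x5 || x2) || !x2   — absorption
= (!x5 || x5) && x2 || !x2   — complement / identity
= x2 || !x2   — complement / identity
= true   — complement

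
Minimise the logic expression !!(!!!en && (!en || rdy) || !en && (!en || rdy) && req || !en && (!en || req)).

!!(!!!en && (!en || rdy) || !en && (!en || rdy) && req || !en && (!en || req))
= !!(!en && (!en || rdy) || !en && (!en || rdy) && req || !en && (!en || req))   [double negation]
= !!(!en && (!en || rdy) || !en && (!en || req))   [absorption]
= !!(!en && (!en || rdy) || !en)   [absorption]
= !en && (!en || rdy) || !en   [double negation]
= !en || !en   [absorption]
= !en   [idempotence]

!en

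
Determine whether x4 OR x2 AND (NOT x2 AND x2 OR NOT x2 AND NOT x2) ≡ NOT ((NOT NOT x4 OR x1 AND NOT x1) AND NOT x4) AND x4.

E1: x4 OR x2 AND (NOT x2 AND x2 OR NOT x2 AND NOT x2)
    = x4 OR x2 AND NOT x2   [distribution]
    = x4   [complement / identity]
E2: NOT ((NOT NOT x4 OR x1 AND NOT x1) AND NOT x4) AND x4
    = NOT (NOT NOT x4 AND NOT x4) AND x4   [complement / identity]
    = (NOT x4 OR x4) AND x4   [De Morgan]
    = x4   [complement / identity]
Both reduce to x4, so they are equivalent.

Yes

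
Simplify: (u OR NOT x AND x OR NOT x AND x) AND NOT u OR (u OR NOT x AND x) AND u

(u OR NOT x AND x OR NOT x AND x) AND NOT u OR (u OR NOT x AND x) AND u
= (u OR NOT x AND x) AND NOT u OR (u OR NOT x AND x) AND u
= u OR NOT x AND x
= u

u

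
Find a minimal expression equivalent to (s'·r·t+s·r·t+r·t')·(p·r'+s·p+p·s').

r·p

(s'·r·t+s·r·t+r·t')·(p·r'+s·p+p·s')
= (r·t+r·t')·(p·r'+s·p+p·s')   (distribution)
= r·(p·r'+s·p+p·s')   (distribution)
= r·(p·r'+p)   (distribution)
= r·p   (absorption)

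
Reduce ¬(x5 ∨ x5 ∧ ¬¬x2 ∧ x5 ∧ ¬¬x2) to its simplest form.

¬x5

¬(x5 ∨ x5 ∧ ¬¬x2 ∧ x5 ∧ ¬¬x2)
= ¬(x5 ∨ x5 ∧ ¬¬x2)   [idempotence]
= ¬(x5 ∨ x5 ∧ x2)   [double negation]
= ¬x5   [absorption]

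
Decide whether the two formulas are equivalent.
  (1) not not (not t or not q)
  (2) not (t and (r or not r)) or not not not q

E1: not not (not t or not q)
    = not t or not q   [double negation]
E2: not (t and (r or not r)) or not not not q
    = not t or not not not q   [complement / identity]
    = not t or not q   [double negation]
Both reduce to not t or not q, so they are equivalent.

Yes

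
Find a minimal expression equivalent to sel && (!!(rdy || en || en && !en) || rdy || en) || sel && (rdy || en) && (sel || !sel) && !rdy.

sel && (!!(rdy || en || en && !en) || rdy || en) || sel && (rdy || en) && (sel || !sel) && !rdy
= sel && (!!(rdy || en) || rdy || en) || sel && (rdy || en) && (sel || !sel) && !rdy
= sel && (rdy || en || rdy || en) || sel && (rdy || en) && (sel || !sel) && !rdy
= sel && (rdy || en || rdy || en) || sel && (rdy || en) && !rdy
= sel && (rdy || en) || sel && (rdy || en) && !rdy
= sel && (rdy || en)

sel && (rdy || en)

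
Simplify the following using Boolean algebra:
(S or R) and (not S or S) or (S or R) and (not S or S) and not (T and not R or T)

S or R

(S or R) and (not S or S) or (S or R) and (not S or S) and not (T and not R or T)
= (S or R) and (not S or S) or (S or R) and (not S or S) and not T   (absorption)
= (S or R) and (not S or S)   (absorption)
= S or R   (complement / identity)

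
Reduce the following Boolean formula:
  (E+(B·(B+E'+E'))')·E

(E+(B·(B+E'+E'))')·E
= (E+(B·(B+E'))')·E   — idempotence
= (E+B')·E   — absorption
= E   — absorption

E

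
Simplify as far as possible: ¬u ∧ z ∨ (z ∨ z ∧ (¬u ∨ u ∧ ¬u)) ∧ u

¬u ∧ z ∨ (z ∨ z ∧ (¬u ∨ u ∧ ¬u)) ∧ u
= ¬u ∧ z ∨ (z ∨ z ∧ ¬u) ∧ u   [complement / identity]
= ¬u ∧ z ∨ z ∧ u   [absorption]
= z   [distribution]

z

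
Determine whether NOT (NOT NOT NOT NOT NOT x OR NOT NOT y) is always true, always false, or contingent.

contingent

NOT (NOT NOT NOT NOT NOT x OR NOT NOT y)
= NOT NOT NOT NOT x AND NOT y   [De Morgan]
= NOT NOT x AND NOT y   [double negation]
= x AND NOT y   [double negation]
This depends on x, y, so it is not a constant.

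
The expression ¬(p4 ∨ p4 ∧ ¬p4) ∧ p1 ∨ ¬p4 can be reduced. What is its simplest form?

¬(p4 ∨ p4 ∧ ¬p4) ∧ p1 ∨ ¬p4
= ¬p4 ∧ p1 ∨ ¬p4   (complement / identity)
= ¬p4   (absorption)

¬p4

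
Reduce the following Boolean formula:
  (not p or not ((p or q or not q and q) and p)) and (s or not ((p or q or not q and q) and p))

not p

(not p or not ((p or q or not q and q) and p)) and (s or not ((p or q or not q and q) and p))
= not p and s or not ((p or q or not q and q) and p)   (distribution)
= not p and s or not ((p or q) and p)   (complement / identity)
= not p and s or not p   (absorption)
= not p   (absorption)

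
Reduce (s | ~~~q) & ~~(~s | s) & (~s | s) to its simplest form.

s | ~q

(s | ~~~q) & ~~(~s | s) & (~s | s)
= (s | ~~~q) & (~s | s) & (~s | s)   (double negation)
= (s | ~q) & (~s | s) & (~s | s)   (double negation)
= (s | ~q) & (~s | s)   (idempotence)
= s | ~q   (complement / identity)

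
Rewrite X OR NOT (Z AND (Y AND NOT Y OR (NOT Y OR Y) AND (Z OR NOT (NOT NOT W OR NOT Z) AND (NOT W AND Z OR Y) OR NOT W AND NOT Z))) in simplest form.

X OR NOT (Z AND (Y AND NOT Y OR (NOT Y OR Y) AND (Z OR NOT (NOT NOT W OR NOT Z) AND (NOT W AND Z OR Y) OR NOT W AND NOT Z)))
= X OR NOT (Z AND (Y AND NOT Y OR (NOT Y OR Y) AND (Z OR NOT W AND Z AND (NOT W AND Z OR Y) OR NOT W AND NOT Z)))   (De Morgan)
= X OR NOT (Z AND (Y AND NOT Y OR (NOT Y OR Y) AND (Z OR NOT W AND Z OR NOT W AND NOT Z)))   (absorption)
= X OR NOT (Z AND (Y AND NOT Y OR Z OR NOT W AND Z OR NOT W AND NOT Z))   (complement / identity)
= X OR NOT (Z AND (Z OR NOT W AND Z OR NOT W AND NOT Z))   (complement / identity)
= X OR NOT (Z AND (Z OR NOT W))   (distribution)
= X OR NOT Z   (absorption)

X OR NOT Z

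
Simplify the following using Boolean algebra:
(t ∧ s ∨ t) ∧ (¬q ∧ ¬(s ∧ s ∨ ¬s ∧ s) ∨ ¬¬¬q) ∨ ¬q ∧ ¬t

(t ∧ s ∨ t) ∧ (¬q ∧ ¬(s ∧ s ∨ ¬s ∧ s) ∨ ¬¬¬q) ∨ ¬q ∧ ¬t
= t ∧ (¬q ∧ ¬(s ∧ s ∨ ¬s ∧ s) ∨ ¬¬¬q) ∨ ¬q ∧ ¬t
= t ∧ (¬q ∧ ¬(s ∧ s ∨ ¬s ∧ s) ∨ ¬q) ∨ ¬q ∧ ¬t
= t ∧ (¬q ∧ ¬s ∨ ¬q) ∨ ¬q ∧ ¬t
= t ∧ ¬q ∨ ¬q ∧ ¬t
= ¬q

¬q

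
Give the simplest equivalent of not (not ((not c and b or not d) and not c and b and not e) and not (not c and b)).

not c and b

not (not ((not c and b or not d) and not c and b and not e) and not (not c and b))
= not (not (not c and b and not e) and not (not c and b))   [absorption]
= not c and b and not e or not c and b   [De Morgan]
= not c and b   [absorption]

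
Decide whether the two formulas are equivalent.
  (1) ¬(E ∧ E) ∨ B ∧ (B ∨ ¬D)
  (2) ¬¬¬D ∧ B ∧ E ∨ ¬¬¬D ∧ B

No

E1: ¬(E ∧ E) ∨ B ∧ (B ∨ ¬D)
    = ¬E ∨ B ∧ (B ∨ ¬D)   (idempotence)
    = ¬E ∨ B   (absorption)
E2: ¬¬¬D ∧ B ∧ E ∨ ¬¬¬D ∧ B
    = ¬¬¬D ∧ B   (absorption)
    = ¬D ∧ B   (double negation)
These differ: at B=0, D=1, E=0, E1 = 1 but E2 = 0.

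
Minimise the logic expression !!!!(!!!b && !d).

!b && !d

!!!!(!!!b && !d)
= !!!!(!b && !d)   [double negation]
= !!(!b && !d)   [double negation]
= !b && !d   [double negation]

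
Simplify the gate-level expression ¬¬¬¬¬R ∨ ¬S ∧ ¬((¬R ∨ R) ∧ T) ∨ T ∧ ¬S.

¬R ∨ ¬S

¬¬¬¬¬R ∨ ¬S ∧ ¬((¬R ∨ R) ∧ T) ∨ T ∧ ¬S
= ¬¬¬¬¬R ∨ ¬S ∧ ¬T ∨ T ∧ ¬S   [complement / identity]
= ¬¬¬R ∨ ¬S ∧ ¬T ∨ T ∧ ¬S   [double negation]
= ¬R ∨ ¬S ∧ ¬T ∨ T ∧ ¬S   [double negation]
= ¬R ∨ ¬S   [distribution]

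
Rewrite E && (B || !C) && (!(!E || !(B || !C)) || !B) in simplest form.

E && (B || !C)

E && (B || !C) && (!(!E || !(B || !C)) || !B)
= E && (B || !C) && (E && (B || !C) || !B)   [De Morgan]
= E && (B || !C)   [absorption]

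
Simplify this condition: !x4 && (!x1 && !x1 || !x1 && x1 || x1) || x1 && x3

!x4 || x1 && x3

!x4 && (!x1 && !x1 || !x1 && x1 || x1) || x1 && x3
= !x4 && (!x1 || x1) || x1 && x3   [distribution]
= !x4 || x1 && x3   [complement / identity]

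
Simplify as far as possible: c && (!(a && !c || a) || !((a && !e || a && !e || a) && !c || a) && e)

c && !a

c && (!(a && !c || a) || !((a && !e || a && !e || a) && !c || a) && e)
= c && (!(a && !c || a) || !((a && !e || a) && !c || a) && e)
= c && (!(a && !c || a) || !(a && !c || a) && e)
= c && !(a && !c || a)
= c && !a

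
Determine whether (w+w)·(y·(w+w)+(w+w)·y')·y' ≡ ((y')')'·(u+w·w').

E1: (w+w)·(y·(w+w)+(w+w)·y')·y'
    = (w+w)·(w+w)·y'   [distribution]
    = (w+w)·y'   [idempotence]
    = w·y'   [idempotence]
E2: ((y')')'·(u+w·w')
    = y'·(u+w·w')   [double negation]
    = y'·u   [complement / identity]
These differ: at u=0, w=1, y=0, E1 = 1 but E2 = 0.

No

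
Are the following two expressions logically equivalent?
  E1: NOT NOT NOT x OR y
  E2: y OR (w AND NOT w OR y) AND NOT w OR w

No

E1: NOT NOT NOT x OR y
    = NOT x OR y   — double negation
E2: y OR (w AND NOT w OR y) AND NOT w OR w
    = y OR y AND NOT w OR w   — complement / identity
    = y OR w   — absorption
These differ: at w=1, x=1, y=0, E1 = 0 but E2 = 1.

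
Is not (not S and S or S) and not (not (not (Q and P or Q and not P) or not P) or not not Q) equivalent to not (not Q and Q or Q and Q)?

No

E1: not (not S and S or S) and not (not (not (Q and P or Q and not P) or not P) or not not Q)
    = not (not S and S or S) and not (not (not Q or not P) or not not Q)
    = not (not S and S or S) and (not Q or not P) and not Q
    = not S and (not Q or not P) and not Q
    = not S and not Q
E2: not (not Q and Q or Q and Q)
    = not (Q and (not Q or Q))
    = not Q
These differ: at P=0, Q=0, S=1, E1 = 0 but E2 = 1.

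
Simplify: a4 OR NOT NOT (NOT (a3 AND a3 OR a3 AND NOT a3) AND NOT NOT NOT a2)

a4 OR NOT a3 AND NOT a2

a4 OR NOT NOT (NOT (a3 AND a3 OR a3 AND NOT a3) AND NOT NOT NOT a2)
= a4 OR NOT NOT (NOT (a3 AND a3 OR a3 AND NOT a3) AND NOT a2)   — double negation
= a4 OR NOT (a3 AND a3 OR a3 AND NOT a3) AND NOT a2   — double negation
= a4 OR NOT a3 AND NOT a2   — distribution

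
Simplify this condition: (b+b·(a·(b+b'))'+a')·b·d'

(b+b·(a·(b+b'))'+a')·b·d'
= (b+b·a'+a')·b·d'   — complement / identity
= (b+a')·b·d'   — absorption
= b·d'   — absorption

b·d'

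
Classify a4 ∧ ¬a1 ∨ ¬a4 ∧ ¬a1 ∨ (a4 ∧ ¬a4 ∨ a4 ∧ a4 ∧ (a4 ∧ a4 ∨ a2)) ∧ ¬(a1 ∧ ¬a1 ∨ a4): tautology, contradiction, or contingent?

contingent

a4 ∧ ¬a1 ∨ ¬a4 ∧ ¬a1 ∨ (a4 ∧ ¬a4 ∨ a4 ∧ a4 ∧ (a4 ∧ a4 ∨ a2)) ∧ ¬(a1 ∧ ¬a1 ∨ a4)
= a4 ∧ ¬a1 ∨ ¬a4 ∧ ¬a1 ∨ (a4 ∧ ¬a4 ∨ a4 ∧ a4) ∧ ¬(a1 ∧ ¬a1 ∨ a4)   (absorption)
= a4 ∧ ¬a1 ∨ ¬a4 ∧ ¬a1 ∨ (a4 ∧ ¬a4 ∨ a4 ∧ a4) ∧ ¬a4   (complement / identity)
= a4 ∧ ¬a1 ∨ ¬a4 ∧ ¬a1 ∨ a4 ∧ ¬a4   (distribution)
= a4 ∧ ¬a1 ∨ ¬a4 ∧ ¬a1   (complement / identity)
= ¬a1   (distribution)
This depends on a1, so it is not a constant.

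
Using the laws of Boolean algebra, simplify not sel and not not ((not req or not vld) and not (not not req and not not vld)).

not sel and (not req or not vld)

not sel and not not ((not req or not vld) and not (not not req and not not vld))
= not sel and not not ((not req or not vld) and (not req or not vld))   — De Morgan
= not sel and not not (not req or not vld)   — idempotence
= not sel and (not req or not vld)   — double negation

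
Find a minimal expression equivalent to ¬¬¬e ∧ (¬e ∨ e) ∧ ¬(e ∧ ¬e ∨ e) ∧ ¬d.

¬e ∧ ¬d

¬¬¬e ∧ (¬e ∨ e) ∧ ¬(e ∧ ¬e ∨ e) ∧ ¬d
= ¬¬¬e ∧ ¬(e ∧ ¬e ∨ e) ∧ ¬d   — complement / identity
= ¬¬¬e ∧ ¬e ∧ ¬d   — complement / identity
= ¬e ∧ ¬e ∧ ¬d   — double negation
= ¬e ∧ ¬d   — idempotence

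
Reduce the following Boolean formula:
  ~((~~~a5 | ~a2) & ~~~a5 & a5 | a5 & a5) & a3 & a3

~a5 & a3

~((~~~a5 | ~a2) & ~~~a5 & a5 | a5 & a5) & a3 & a3
= ~(~~~a5 & a5 | a5 & a5) & a3 & a3
= ~(~~~a5 & a5 | a5 & a5) & a3
= ~(~a5 & a5 | a5 & a5) & a3
= ~a5 & a3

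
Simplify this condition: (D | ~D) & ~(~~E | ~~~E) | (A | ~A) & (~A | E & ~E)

~A

(D | ~D) & ~(~~E | ~~~E) | (A | ~A) & (~A | E & ~E)
= (D | ~D) & ~(~~E | ~~~E) | ~A | E & ~E   [complement / identity]
= ~(~~E | ~~~E) | ~A | E & ~E   [complement / identity]
= ~(~~E | ~E) | ~A | E & ~E   [double negation]
= ~E & E | ~A | E & ~E   [De Morgan]
= ~A | E & ~E   [complement / identity]
= ~A   [complement / identity]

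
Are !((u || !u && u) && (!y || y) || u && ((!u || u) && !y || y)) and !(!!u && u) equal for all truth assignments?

Yes

E1: !((u || !u && u) && (!y || y) || u && ((!u || u) && !y || y))
    = !((u || !u && u) && (!y || y) || u && (!y || y))   (complement / identity)
    = !(u && (!y || y) || u && (!y || y))   (complement / identity)
    = !(u && (!y || y))   (idempotence)
    = !u   (complement / identity)
E2: !(!!u && u)
    = !(u && u)   (double negation)
    = !u   (idempotence)
Both reduce to !u, so they are equivalent.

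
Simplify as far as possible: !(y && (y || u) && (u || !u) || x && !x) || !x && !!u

!y || !x && u

!(y && (y || u) && (u || !u) || x && !x) || !x && !!u
= !(y && (y || u) && (u || !u)) || !x && !!u   — complement / identity
= !(y && (y || u) && (u || !u)) || !x && u   — double negation
= !(y && (y || u)) || !x && u   — complement / identity
= !y || !x && u   — absorption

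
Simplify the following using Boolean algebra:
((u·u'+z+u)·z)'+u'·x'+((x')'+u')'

((u·u'+z+u)·z)'+u'·x'+((x')'+u')'
= ((u·u'+z+u)·z)'+u'·x'+x'·u   [De Morgan]
= ((u·u'+z+u)·z)'+x'   [distribution]
= ((z+u)·z)'+x'   [complement / identity]
= z'+x'   [absorption]

z'+x'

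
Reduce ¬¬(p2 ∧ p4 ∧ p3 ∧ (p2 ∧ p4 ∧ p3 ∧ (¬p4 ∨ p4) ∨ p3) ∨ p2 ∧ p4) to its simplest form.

p2 ∧ p4

¬¬(p2 ∧ p4 ∧ p3 ∧ (p2 ∧ p4 ∧ p3 ∧ (¬p4 ∨ p4) ∨ p3) ∨ p2 ∧ p4)
= ¬¬(p2 ∧ p4 ∧ p3 ∧ (p2 ∧ p4 ∧ p3 ∨ p3) ∨ p2 ∧ p4)   [complement / identity]
= ¬¬(p2 ∧ p4 ∧ p3 ∨ p2 ∧ p4)   [absorption]
= ¬¬(p2 ∧ p4)   [absorption]
= p2 ∧ p4   [double negation]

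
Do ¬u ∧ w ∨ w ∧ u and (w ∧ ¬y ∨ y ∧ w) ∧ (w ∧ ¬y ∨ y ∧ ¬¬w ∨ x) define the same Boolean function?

Yes

E1: ¬u ∧ w ∨ w ∧ u
    = w   — distribution
E2: (w ∧ ¬y ∨ y ∧ w) ∧ (w ∧ ¬y ∨ y ∧ ¬¬w ∨ x)
    = (w ∧ ¬y ∨ y ∧ w) ∧ (w ∧ ¬y ∨ y ∧ w ∨ x)   — double negation
    = w ∧ ¬y ∨ y ∧ w   — absorption
    = w   — distribution
Both reduce to w, so they are equivalent.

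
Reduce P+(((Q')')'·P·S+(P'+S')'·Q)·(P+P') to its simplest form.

P

P+(((Q')')'·P·S+(P'+S')'·Q)·(P+P')
= P+(((Q')')'·P·S+P·S·Q)·(P+P')   — De Morgan
= P+((Q')')'·P·S+P·S·Q   — complement / identity
= P+Q'·P·S+P·S·Q   — double negation
= P+P·S   — distribution
= P   — absorption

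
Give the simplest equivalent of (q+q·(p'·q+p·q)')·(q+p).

(q+q·(p'·q+p·q)')·(q+p)
= (q+q·q')·(q+p)   — distribution
= q·(q+p)   — complement / identity
= q   — absorption

q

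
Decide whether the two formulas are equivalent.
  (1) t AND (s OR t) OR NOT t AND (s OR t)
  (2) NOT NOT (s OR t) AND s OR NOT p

No

E1: t AND (s OR t) OR NOT t AND (s OR t)
    = s OR t   [distribution]
E2: NOT NOT (s OR t) AND s OR NOT p
    = (s OR t) AND s OR NOT p   [double negation]
    = s OR NOT p   [absorption]
These differ: at p=0, s=0, t=0, E1 = 0 but E2 = 1.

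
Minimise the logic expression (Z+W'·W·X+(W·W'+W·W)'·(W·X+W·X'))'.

(Z+W'·W·X+(W·W'+W·W)'·(W·X+W·X'))'
= (Z+W'·W·X+(W·W'+W·W)'·W)'   [distribution]
= (Z+W'·W·X+W'·W)'   [distribution]
= (Z+W'·W)'   [absorption]
= Z'   [complement / identity]

Z'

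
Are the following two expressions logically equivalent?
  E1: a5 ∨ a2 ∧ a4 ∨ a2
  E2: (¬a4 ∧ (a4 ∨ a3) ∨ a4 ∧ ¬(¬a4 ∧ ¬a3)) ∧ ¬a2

E1: a5 ∨ a2 ∧ a4 ∨ a2
    = a5 ∨ a2   — absorption
E2: (¬a4 ∧ (a4 ∨ a3) ∨ a4 ∧ ¬(¬a4 ∧ ¬a3)) ∧ ¬a2
    = (¬a4 ∧ (a4 ∨ a3) ∨ a4 ∧ (a4 ∨ a3)) ∧ ¬a2   — De Morgan
    = (a4 ∨ a3) ∧ ¬a2   — distribution
These differ: at a2=1, a3=0, a4=0, a5=1, E1 = 1 but E2 = 0.

No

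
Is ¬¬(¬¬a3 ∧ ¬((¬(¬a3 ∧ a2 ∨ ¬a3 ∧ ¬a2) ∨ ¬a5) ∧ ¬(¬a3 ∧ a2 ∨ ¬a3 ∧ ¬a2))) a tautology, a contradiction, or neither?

¬¬(¬¬a3 ∧ ¬((¬(¬a3 ∧ a2 ∨ ¬a3 ∧ ¬a2) ∨ ¬a5) ∧ ¬(¬a3 ∧ a2 ∨ ¬a3 ∧ ¬a2)))
= ¬¬(¬¬a3 ∧ ¬¬(¬a3 ∧ a2 ∨ ¬a3 ∧ ¬a2))   — absorption
= ¬(¬a3 ∨ ¬(¬a3 ∧ a2 ∨ ¬a3 ∧ ¬a2))   — De Morgan
= ¬(¬a3 ∨ ¬¬a3)   — distribution
= a3 ∧ ¬a3   — De Morgan
= False   — complement

contradiction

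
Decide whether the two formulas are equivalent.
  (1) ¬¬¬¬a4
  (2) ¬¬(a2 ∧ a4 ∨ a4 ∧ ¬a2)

E1: ¬¬¬¬a4
    = ¬¬a4
    = a4
E2: ¬¬(a2 ∧ a4 ∨ a4 ∧ ¬a2)
    = a2 ∧ a4 ∨ a4 ∧ ¬a2
    = a4
Both reduce to a4, so they are equivalent.

Yes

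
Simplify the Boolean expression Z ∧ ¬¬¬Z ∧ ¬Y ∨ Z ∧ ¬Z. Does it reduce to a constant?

Z ∧ ¬¬¬Z ∧ ¬Y ∨ Z ∧ ¬Z
= Z ∧ ¬Z ∧ ¬Y ∨ Z ∧ ¬Z   [double negation]
= Z ∧ ¬Z   [absorption]
= False   [complement]

False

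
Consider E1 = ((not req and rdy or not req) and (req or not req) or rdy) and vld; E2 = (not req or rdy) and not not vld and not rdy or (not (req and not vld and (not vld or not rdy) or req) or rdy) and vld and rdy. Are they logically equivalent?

E1: ((not req and rdy or not req) and (req or not req) or rdy) and vld
    = (not req and rdy or not req or rdy) and vld   (complement / identity)
    = (not req or rdy) and vld   (absorption)
E2: (not req or rdy) and not not vld and not rdy or (not (req and not vld and (not vld or not rdy) or req) or rdy) and vld and rdy
    = (not req or rdy) and vld and not rdy or (not (req and not vld and (not vld or not rdy) or req) or rdy) and vld and rdy   (double negation)
    = (not req or rdy) and vld and not rdy or (not (req and not vld or req) or rdy) and vld and rdy   (absorption)
    = (not req or rdy) and vld and not rdy or (not req or rdy) and vld and rdy   (absorption)
    = (not req or rdy) and vld   (distribution)
Both reduce to (not req or rdy) and vld, so they are equivalent.

Yes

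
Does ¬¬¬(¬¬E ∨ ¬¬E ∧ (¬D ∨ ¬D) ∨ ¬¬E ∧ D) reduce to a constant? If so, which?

¬¬¬(¬¬E ∨ ¬¬E ∧ (¬D ∨ ¬D) ∨ ¬¬E ∧ D)
= ¬¬¬(¬¬E ∨ ¬¬E ∧ ¬D ∨ ¬¬E ∧ D)   (idempotence)
= ¬¬¬(¬¬E ∨ ¬¬E)   (distribution)
= ¬(¬¬E ∨ ¬¬E)   (double negation)
= ¬E ∧ ¬E   (De Morgan)
= ¬E   (idempotence)
This depends on E, so it is not a constant.

no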